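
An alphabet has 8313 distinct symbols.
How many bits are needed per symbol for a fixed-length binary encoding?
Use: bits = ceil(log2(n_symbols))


log2(8313) = 13.0212
Bracket: 2^13 = 8192 < 8313 <= 2^14 = 16384
So ceil(log2(8313)) = 14

bits = ceil(log2(8313)) = ceil(13.0212) = 14 bits


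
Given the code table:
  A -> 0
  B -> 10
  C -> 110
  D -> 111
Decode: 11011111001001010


Decoding:
110 -> C
111 -> D
110 -> C
0 -> A
10 -> B
0 -> A
10 -> B
10 -> B


Result: CDCABABB


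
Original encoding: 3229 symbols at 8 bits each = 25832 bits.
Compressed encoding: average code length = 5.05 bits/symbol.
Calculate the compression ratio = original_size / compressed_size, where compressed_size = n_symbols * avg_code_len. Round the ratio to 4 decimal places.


original_size = n_symbols * orig_bits = 3229 * 8 = 25832 bits
compressed_size = n_symbols * avg_code_len = 3229 * 5.05 = 16306.45 bits
ratio = original_size / compressed_size = 25832 / 16306.45 = 1.5842

Compression ratio = 1.5842


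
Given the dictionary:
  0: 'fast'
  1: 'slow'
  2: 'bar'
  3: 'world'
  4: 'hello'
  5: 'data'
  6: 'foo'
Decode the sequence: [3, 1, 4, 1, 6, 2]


Look up each index in the dictionary:
  3 -> 'world'
  1 -> 'slow'
  4 -> 'hello'
  1 -> 'slow'
  6 -> 'foo'
  2 -> 'bar'

Decoded: "world slow hello slow foo bar"


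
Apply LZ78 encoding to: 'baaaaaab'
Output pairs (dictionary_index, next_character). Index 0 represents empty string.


LZ78 encoding steps:
Dictionary: {0: ''}
Step 1: w='' (idx 0), next='b' -> output (0, 'b'), add 'b' as idx 1
Step 2: w='' (idx 0), next='a' -> output (0, 'a'), add 'a' as idx 2
Step 3: w='a' (idx 2), next='a' -> output (2, 'a'), add 'aa' as idx 3
Step 4: w='aa' (idx 3), next='a' -> output (3, 'a'), add 'aaa' as idx 4
Step 5: w='b' (idx 1), end of input -> output (1, '')


Encoded: [(0, 'b'), (0, 'a'), (2, 'a'), (3, 'a'), (1, '')]


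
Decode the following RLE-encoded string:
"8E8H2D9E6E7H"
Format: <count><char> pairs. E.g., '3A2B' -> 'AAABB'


Expanding each <count><char> pair:
  8E -> 'EEEEEEEE'
  8H -> 'HHHHHHHH'
  2D -> 'DD'
  9E -> 'EEEEEEEEE'
  6E -> 'EEEEEE'
  7H -> 'HHHHHHH'

Decoded = EEEEEEEEHHHHHHHHDDEEEEEEEEEEEEEEEHHHHHHH


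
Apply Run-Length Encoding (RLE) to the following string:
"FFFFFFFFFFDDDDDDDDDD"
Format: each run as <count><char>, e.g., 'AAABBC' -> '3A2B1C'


Scanning runs left to right:
  i=0: run of 'F' x 10 -> '10F'
  i=10: run of 'D' x 10 -> '10D'

RLE = 10F10D


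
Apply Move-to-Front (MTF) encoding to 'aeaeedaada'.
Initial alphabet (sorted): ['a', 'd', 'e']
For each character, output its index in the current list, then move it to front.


MTF encoding:
'a': index 0 in ['a', 'd', 'e'] -> ['a', 'd', 'e']
'e': index 2 in ['a', 'd', 'e'] -> ['e', 'a', 'd']
'a': index 1 in ['e', 'a', 'd'] -> ['a', 'e', 'd']
'e': index 1 in ['a', 'e', 'd'] -> ['e', 'a', 'd']
'e': index 0 in ['e', 'a', 'd'] -> ['e', 'a', 'd']
'd': index 2 in ['e', 'a', 'd'] -> ['d', 'e', 'a']
'a': index 2 in ['d', 'e', 'a'] -> ['a', 'd', 'e']
'a': index 0 in ['a', 'd', 'e'] -> ['a', 'd', 'e']
'd': index 1 in ['a', 'd', 'e'] -> ['d', 'a', 'e']
'a': index 1 in ['d', 'a', 'e'] -> ['a', 'd', 'e']


Output: [0, 2, 1, 1, 0, 2, 2, 0, 1, 1]


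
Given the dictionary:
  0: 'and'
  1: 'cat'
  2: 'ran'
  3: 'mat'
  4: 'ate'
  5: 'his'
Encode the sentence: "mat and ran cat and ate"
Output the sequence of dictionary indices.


Look up each word in the dictionary:
  'mat' -> 3
  'and' -> 0
  'ran' -> 2
  'cat' -> 1
  'and' -> 0
  'ate' -> 4

Encoded: [3, 0, 2, 1, 0, 4]


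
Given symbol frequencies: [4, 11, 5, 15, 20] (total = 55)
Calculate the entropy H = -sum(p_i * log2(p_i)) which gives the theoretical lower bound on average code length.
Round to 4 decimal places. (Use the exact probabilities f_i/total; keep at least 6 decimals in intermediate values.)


Per-symbol terms -p_i * log2(p_i) with p_i = f_i/55:
  p = 4/55 = 0.072727: log2(p) = -3.781360, -p*log2(p) = 0.275008
  p = 11/55 = 0.200000: log2(p) = -2.321928, -p*log2(p) = 0.464386
  p = 5/55 = 0.090909: log2(p) = -3.459432, -p*log2(p) = 0.314494
  p = 15/55 = 0.272727: log2(p) = -1.874469, -p*log2(p) = 0.511219
  p = 20/55 = 0.363636: log2(p) = -1.459432, -p*log2(p) = 0.530702
H = 0.275008 + 0.464386 + 0.314494 + 0.511219 + 0.530702 = 2.095809

H = 2.0958 bits/symbol


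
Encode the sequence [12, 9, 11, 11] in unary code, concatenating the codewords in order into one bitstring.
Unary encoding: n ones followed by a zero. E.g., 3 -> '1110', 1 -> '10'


Encode each number as n ones followed by a terminating 0:
  12 -> 1111111111110 (13 bits)
  9 -> 1111111110 (10 bits)
  11 -> 111111111110 (12 bits)
  11 -> 111111111110 (12 bits)
Total length = 13 + 10 + 12 + 12 = 47 bits.

Unary([12, 9, 11, 11]) = 11111111111101111111110111111111110111111111110 (47 bits)


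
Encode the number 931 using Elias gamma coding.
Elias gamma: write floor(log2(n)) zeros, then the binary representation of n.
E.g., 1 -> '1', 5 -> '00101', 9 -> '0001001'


num_bits = floor(log2(931)) + 1 = 10
leading_zeros = num_bits - 1 = 9
binary(931) = 1110100011

Elias gamma(931) = '000000000' + '1110100011' = 0000000001110100011 (19 bits)


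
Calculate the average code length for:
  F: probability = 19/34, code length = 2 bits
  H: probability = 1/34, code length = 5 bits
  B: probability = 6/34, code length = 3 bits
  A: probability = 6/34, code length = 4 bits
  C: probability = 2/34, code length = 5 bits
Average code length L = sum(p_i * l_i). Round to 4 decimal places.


Weighted contributions p_i * l_i:
  F: (19/34) * 2 = 38/34
  H: (1/34) * 5 = 5/34
  B: (6/34) * 3 = 18/34
  A: (6/34) * 4 = 24/34
  C: (2/34) * 5 = 10/34
Sum = (38 + 5 + 18 + 24 + 10)/34 = 95/34

L = 95/34 = 2.7941 bits/symbol


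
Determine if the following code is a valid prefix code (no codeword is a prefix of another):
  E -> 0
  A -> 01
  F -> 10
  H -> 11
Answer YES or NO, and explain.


Checking each pair (does one codeword prefix another?):
  E='0' vs A='01': prefix -- VIOLATION

NO -- this is NOT a valid prefix code. E (0) is a prefix of A (01).


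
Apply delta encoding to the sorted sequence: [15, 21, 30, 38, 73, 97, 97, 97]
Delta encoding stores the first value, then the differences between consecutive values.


First value: 15
Deltas:
  21 - 15 = 6
  30 - 21 = 9
  38 - 30 = 8
  73 - 38 = 35
  97 - 73 = 24
  97 - 97 = 0
  97 - 97 = 0


Delta encoded: [15, 6, 9, 8, 35, 24, 0, 0]


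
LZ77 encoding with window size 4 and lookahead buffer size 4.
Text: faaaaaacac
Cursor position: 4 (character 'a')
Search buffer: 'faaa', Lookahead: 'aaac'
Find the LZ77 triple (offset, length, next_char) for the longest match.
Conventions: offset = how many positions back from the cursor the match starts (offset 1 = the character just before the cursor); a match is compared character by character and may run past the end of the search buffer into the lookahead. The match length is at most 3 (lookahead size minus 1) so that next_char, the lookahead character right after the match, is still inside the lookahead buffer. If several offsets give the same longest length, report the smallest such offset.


Try each offset into the search buffer:
  offset=1 (pos 3, char 'a'): match length 3
  offset=2 (pos 2, char 'a'): match length 3
  offset=3 (pos 1, char 'a'): match length 3
  offset=4 (pos 0, char 'f'): match length 0
Longest match has length 3, found at offsets 1, 2, 3; take the smallest, offset 1.
next_char = character at position 4 + 3 = 7 -> 'c'

Best match: offset=1, length=3 (matching 'aaa' starting at position 3)
LZ77 triple: (1, 3, 'c')


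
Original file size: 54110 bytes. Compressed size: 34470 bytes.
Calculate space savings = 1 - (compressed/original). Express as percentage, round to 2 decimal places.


ratio = compressed/original = 34470/54110 = 0.637036
savings = 1 - ratio = 1 - 0.637036 = 0.362964
as a percentage: 0.362964 * 100 = 36.3%

Space savings = 1 - 34470/54110 = 36.3%


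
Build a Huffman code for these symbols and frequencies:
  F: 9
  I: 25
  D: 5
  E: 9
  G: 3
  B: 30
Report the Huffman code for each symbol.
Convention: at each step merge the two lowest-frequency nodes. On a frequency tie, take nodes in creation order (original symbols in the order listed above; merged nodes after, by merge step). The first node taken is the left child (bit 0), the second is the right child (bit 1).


Huffman tree construction:
Step 1: Merge G(3) + D(5) = 8
Step 2: Merge (G+D)(8) + F(9) = 17
Step 3: Merge E(9) + ((G+D)+F)(17) = 26
Step 4: Merge I(25) + (E+((G+D)+F))(26) = 51
Step 5: Merge B(30) + (I+(E+((G+D)+F)))(51) = 81
Read each symbol's code off the tree from the root (left child = 0, right child = 1).

Codes:
  F: 1111 (length 4)
  I: 10 (length 2)
  D: 11101 (length 5)
  E: 110 (length 3)
  G: 11100 (length 5)
  B: 0 (length 1)
Average code length: 183/81 = 2.2593 bits/symbol


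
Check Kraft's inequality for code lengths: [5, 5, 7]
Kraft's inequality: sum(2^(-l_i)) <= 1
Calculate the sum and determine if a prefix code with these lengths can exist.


Sum = 2^(-5) + 2^(-5) + 2^(-7)
    = 0.03125 + 0.03125 + 0.0078125
    = 9/128 = 0.0703125
Since 0.0703125 <= 1, Kraft's inequality IS satisfied.
A prefix code with these lengths CAN exist.

Kraft sum = 0.0703125. Satisfied.


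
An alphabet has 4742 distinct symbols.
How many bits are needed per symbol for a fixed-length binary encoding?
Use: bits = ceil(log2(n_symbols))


log2(4742) = 12.2113
Bracket: 2^12 = 4096 < 4742 <= 2^13 = 8192
So ceil(log2(4742)) = 13

bits = ceil(log2(4742)) = ceil(12.2113) = 13 bits


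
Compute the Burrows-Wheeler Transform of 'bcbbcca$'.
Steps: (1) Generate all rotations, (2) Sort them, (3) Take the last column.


Rotations (sorted):
  0: $bcbbcca -> last char: a
  1: a$bcbbcc -> last char: c
  2: bbcca$bc -> last char: c
  3: bcbbcca$ -> last char: $
  4: bcca$bcb -> last char: b
  5: ca$bcbbc -> last char: c
  6: cbbcca$b -> last char: b
  7: cca$bcbb -> last char: b


BWT = acc$bcbb


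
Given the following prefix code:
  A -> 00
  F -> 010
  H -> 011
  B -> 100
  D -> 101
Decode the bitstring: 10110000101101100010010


Decoding step by step:
Bits 101 -> D
Bits 100 -> B
Bits 00 -> A
Bits 101 -> D
Bits 101 -> D
Bits 100 -> B
Bits 010 -> F
Bits 010 -> F


Decoded message: DBADDBFF


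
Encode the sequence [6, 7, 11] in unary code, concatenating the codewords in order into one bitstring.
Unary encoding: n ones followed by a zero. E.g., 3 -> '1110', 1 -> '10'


Encode each number as n ones followed by a terminating 0:
  6 -> 1111110 (7 bits)
  7 -> 11111110 (8 bits)
  11 -> 111111111110 (12 bits)
Total length = 7 + 8 + 12 = 27 bits.

Unary([6, 7, 11]) = 111111011111110111111111110 (27 bits)


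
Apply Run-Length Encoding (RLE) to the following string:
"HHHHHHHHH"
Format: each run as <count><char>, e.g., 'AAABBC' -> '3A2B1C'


Scanning runs left to right:
  i=0: run of 'H' x 9 -> '9H'

RLE = 9H


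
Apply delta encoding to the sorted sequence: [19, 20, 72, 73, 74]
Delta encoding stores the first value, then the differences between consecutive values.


First value: 19
Deltas:
  20 - 19 = 1
  72 - 20 = 52
  73 - 72 = 1
  74 - 73 = 1


Delta encoded: [19, 1, 52, 1, 1]


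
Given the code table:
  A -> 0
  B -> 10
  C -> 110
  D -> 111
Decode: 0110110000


Decoding:
0 -> A
110 -> C
110 -> C
0 -> A
0 -> A
0 -> A


Result: ACCAAA


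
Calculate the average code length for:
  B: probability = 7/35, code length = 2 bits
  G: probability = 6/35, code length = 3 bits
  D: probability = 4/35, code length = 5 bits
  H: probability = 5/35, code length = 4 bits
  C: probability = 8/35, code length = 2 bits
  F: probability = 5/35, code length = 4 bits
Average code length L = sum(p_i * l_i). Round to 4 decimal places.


Weighted contributions p_i * l_i:
  B: (7/35) * 2 = 14/35
  G: (6/35) * 3 = 18/35
  D: (4/35) * 5 = 20/35
  H: (5/35) * 4 = 20/35
  C: (8/35) * 2 = 16/35
  F: (5/35) * 4 = 20/35
Sum = (14 + 18 + 20 + 20 + 16 + 20)/35 = 108/35

L = 108/35 = 3.0857 bits/symbol


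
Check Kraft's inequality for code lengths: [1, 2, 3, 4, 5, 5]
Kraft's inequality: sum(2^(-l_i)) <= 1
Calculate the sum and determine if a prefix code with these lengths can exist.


Sum = 2^(-1) + 2^(-2) + 2^(-3) + 2^(-4) + 2^(-5) + 2^(-5)
    = 0.5 + 0.25 + 0.125 + 0.0625 + 0.03125 + 0.03125
    = 32/32 = 1.0
Since 1.0 <= 1, Kraft's inequality IS satisfied.
A prefix code with these lengths CAN exist.

Kraft sum = 1.0. Satisfied.


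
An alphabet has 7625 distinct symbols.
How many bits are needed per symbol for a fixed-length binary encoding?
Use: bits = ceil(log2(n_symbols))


log2(7625) = 12.8965
Bracket: 2^12 = 4096 < 7625 <= 2^13 = 8192
So ceil(log2(7625)) = 13

bits = ceil(log2(7625)) = ceil(12.8965) = 13 bits


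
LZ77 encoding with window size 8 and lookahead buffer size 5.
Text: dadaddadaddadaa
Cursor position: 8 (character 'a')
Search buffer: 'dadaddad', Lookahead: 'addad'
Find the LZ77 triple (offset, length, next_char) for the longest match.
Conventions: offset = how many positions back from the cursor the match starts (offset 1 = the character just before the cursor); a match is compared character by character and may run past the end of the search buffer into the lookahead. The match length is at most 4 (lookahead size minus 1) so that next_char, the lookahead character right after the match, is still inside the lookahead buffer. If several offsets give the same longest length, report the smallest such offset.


Try each offset into the search buffer:
  offset=1 (pos 7, char 'd'): match length 0
  offset=2 (pos 6, char 'a'): match length 2
  offset=3 (pos 5, char 'd'): match length 0
  offset=4 (pos 4, char 'd'): match length 0
  offset=5 (pos 3, char 'a'): match length 4
  offset=6 (pos 2, char 'd'): match length 0
  offset=7 (pos 1, char 'a'): match length 2
  offset=8 (pos 0, char 'd'): match length 0
Longest match has length 4 at offset 5.
next_char = character at position 8 + 4 = 12 -> 'd'

Best match: offset=5, length=4 (matching 'adda' starting at position 3)
LZ77 triple: (5, 4, 'd')


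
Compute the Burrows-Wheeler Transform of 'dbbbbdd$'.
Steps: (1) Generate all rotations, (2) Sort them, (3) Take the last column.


Rotations (sorted):
  0: $dbbbbdd -> last char: d
  1: bbbbdd$d -> last char: d
  2: bbbdd$db -> last char: b
  3: bbdd$dbb -> last char: b
  4: bdd$dbbb -> last char: b
  5: d$dbbbbd -> last char: d
  6: dbbbbdd$ -> last char: $
  7: dd$dbbbb -> last char: b


BWT = ddbbbd$b


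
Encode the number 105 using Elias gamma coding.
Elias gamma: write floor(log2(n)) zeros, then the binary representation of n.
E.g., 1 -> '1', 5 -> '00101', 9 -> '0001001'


num_bits = floor(log2(105)) + 1 = 7
leading_zeros = num_bits - 1 = 6
binary(105) = 1101001

Elias gamma(105) = '000000' + '1101001' = 0000001101001 (13 bits)


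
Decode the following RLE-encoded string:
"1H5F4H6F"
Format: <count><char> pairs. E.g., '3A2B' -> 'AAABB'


Expanding each <count><char> pair:
  1H -> 'H'
  5F -> 'FFFFF'
  4H -> 'HHHH'
  6F -> 'FFFFFF'

Decoded = HFFFFFHHHHFFFFFF


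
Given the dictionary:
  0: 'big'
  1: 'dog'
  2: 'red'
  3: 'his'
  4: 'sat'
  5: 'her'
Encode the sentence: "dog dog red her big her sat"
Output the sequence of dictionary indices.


Look up each word in the dictionary:
  'dog' -> 1
  'dog' -> 1
  'red' -> 2
  'her' -> 5
  'big' -> 0
  'her' -> 5
  'sat' -> 4

Encoded: [1, 1, 2, 5, 0, 5, 4]


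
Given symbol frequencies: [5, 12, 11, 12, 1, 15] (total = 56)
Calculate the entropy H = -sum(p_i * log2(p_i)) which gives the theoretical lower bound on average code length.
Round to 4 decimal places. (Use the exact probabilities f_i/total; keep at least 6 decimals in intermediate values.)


Per-symbol terms -p_i * log2(p_i) with p_i = f_i/56:
  p = 5/56 = 0.089286: log2(p) = -3.485427, -p*log2(p) = 0.311199
  p = 12/56 = 0.214286: log2(p) = -2.222392, -p*log2(p) = 0.476227
  p = 11/56 = 0.196429: log2(p) = -2.347923, -p*log2(p) = 0.461199
  p = 12/56 = 0.214286: log2(p) = -2.222392, -p*log2(p) = 0.476227
  p = 1/56 = 0.017857: log2(p) = -5.807355, -p*log2(p) = 0.103703
  p = 15/56 = 0.267857: log2(p) = -1.900464, -p*log2(p) = 0.509053
H = 0.311199 + 0.476227 + 0.461199 + 0.476227 + 0.103703 + 0.509053 = 2.337608

H = 2.3376 bits/symbol


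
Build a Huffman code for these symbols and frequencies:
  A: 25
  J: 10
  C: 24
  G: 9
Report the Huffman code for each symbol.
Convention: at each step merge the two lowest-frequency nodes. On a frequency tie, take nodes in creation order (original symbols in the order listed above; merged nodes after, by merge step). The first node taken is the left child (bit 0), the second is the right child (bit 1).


Huffman tree construction:
Step 1: Merge G(9) + J(10) = 19
Step 2: Merge (G+J)(19) + C(24) = 43
Step 3: Merge A(25) + ((G+J)+C)(43) = 68
Read each symbol's code off the tree from the root (left child = 0, right child = 1).

Codes:
  A: 0 (length 1)
  J: 101 (length 3)
  C: 11 (length 2)
  G: 100 (length 3)
Average code length: 130/68 = 1.9118 bits/symbol


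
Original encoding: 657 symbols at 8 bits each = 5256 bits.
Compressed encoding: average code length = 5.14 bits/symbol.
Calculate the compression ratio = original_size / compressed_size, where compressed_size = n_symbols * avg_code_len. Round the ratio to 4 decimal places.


original_size = n_symbols * orig_bits = 657 * 8 = 5256 bits
compressed_size = n_symbols * avg_code_len = 657 * 5.14 = 3376.98 bits
ratio = original_size / compressed_size = 5256 / 3376.98 = 1.5564

Compression ratio = 1.5564


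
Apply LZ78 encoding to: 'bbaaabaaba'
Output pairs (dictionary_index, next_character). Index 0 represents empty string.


LZ78 encoding steps:
Dictionary: {0: ''}
Step 1: w='' (idx 0), next='b' -> output (0, 'b'), add 'b' as idx 1
Step 2: w='b' (idx 1), next='a' -> output (1, 'a'), add 'ba' as idx 2
Step 3: w='' (idx 0), next='a' -> output (0, 'a'), add 'a' as idx 3
Step 4: w='a' (idx 3), next='b' -> output (3, 'b'), add 'ab' as idx 4
Step 5: w='a' (idx 3), next='a' -> output (3, 'a'), add 'aa' as idx 5
Step 6: w='ba' (idx 2), end of input -> output (2, '')


Encoded: [(0, 'b'), (1, 'a'), (0, 'a'), (3, 'b'), (3, 'a'), (2, '')]


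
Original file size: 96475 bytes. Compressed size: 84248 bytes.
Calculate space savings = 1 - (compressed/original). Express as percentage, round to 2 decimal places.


ratio = compressed/original = 84248/96475 = 0.873263
savings = 1 - ratio = 1 - 0.873263 = 0.126737
as a percentage: 0.126737 * 100 = 12.67%

Space savings = 1 - 84248/96475 = 12.67%


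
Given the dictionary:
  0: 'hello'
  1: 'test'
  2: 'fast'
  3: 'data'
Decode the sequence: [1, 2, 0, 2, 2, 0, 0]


Look up each index in the dictionary:
  1 -> 'test'
  2 -> 'fast'
  0 -> 'hello'
  2 -> 'fast'
  2 -> 'fast'
  0 -> 'hello'
  0 -> 'hello'

Decoded: "test fast hello fast fast hello hello"


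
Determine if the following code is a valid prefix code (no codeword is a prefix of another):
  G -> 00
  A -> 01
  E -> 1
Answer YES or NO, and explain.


Checking each pair (does one codeword prefix another?):
  G='00' vs A='01': no prefix
  G='00' vs E='1': no prefix
  A='01' vs G='00': no prefix
  A='01' vs E='1': no prefix
  E='1' vs G='00': no prefix
  E='1' vs A='01': no prefix
No violation found over all pairs.

YES -- this is a valid prefix code. No codeword is a prefix of any other codeword.


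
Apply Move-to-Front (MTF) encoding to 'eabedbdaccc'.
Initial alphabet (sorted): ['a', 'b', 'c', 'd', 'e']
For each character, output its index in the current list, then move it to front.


MTF encoding:
'e': index 4 in ['a', 'b', 'c', 'd', 'e'] -> ['e', 'a', 'b', 'c', 'd']
'a': index 1 in ['e', 'a', 'b', 'c', 'd'] -> ['a', 'e', 'b', 'c', 'd']
'b': index 2 in ['a', 'e', 'b', 'c', 'd'] -> ['b', 'a', 'e', 'c', 'd']
'e': index 2 in ['b', 'a', 'e', 'c', 'd'] -> ['e', 'b', 'a', 'c', 'd']
'd': index 4 in ['e', 'b', 'a', 'c', 'd'] -> ['d', 'e', 'b', 'a', 'c']
'b': index 2 in ['d', 'e', 'b', 'a', 'c'] -> ['b', 'd', 'e', 'a', 'c']
'd': index 1 in ['b', 'd', 'e', 'a', 'c'] -> ['d', 'b', 'e', 'a', 'c']
'a': index 3 in ['d', 'b', 'e', 'a', 'c'] -> ['a', 'd', 'b', 'e', 'c']
'c': index 4 in ['a', 'd', 'b', 'e', 'c'] -> ['c', 'a', 'd', 'b', 'e']
'c': index 0 in ['c', 'a', 'd', 'b', 'e'] -> ['c', 'a', 'd', 'b', 'e']
'c': index 0 in ['c', 'a', 'd', 'b', 'e'] -> ['c', 'a', 'd', 'b', 'e']


Output: [4, 1, 2, 2, 4, 2, 1, 3, 4, 0, 0]


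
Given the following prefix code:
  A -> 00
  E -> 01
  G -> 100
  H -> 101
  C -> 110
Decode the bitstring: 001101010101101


Decoding step by step:
Bits 00 -> A
Bits 110 -> C
Bits 101 -> H
Bits 01 -> E
Bits 01 -> E
Bits 101 -> H


Decoded message: ACHEEH


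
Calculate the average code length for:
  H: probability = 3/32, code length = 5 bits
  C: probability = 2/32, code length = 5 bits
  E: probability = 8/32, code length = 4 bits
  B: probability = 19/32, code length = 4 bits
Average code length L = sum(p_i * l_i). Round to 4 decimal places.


Weighted contributions p_i * l_i:
  H: (3/32) * 5 = 15/32
  C: (2/32) * 5 = 10/32
  E: (8/32) * 4 = 32/32
  B: (19/32) * 4 = 76/32
Sum = (15 + 10 + 32 + 76)/32 = 133/32

L = 133/32 = 4.1563 bits/symbol


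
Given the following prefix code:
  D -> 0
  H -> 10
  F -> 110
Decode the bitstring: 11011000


Decoding step by step:
Bits 110 -> F
Bits 110 -> F
Bits 0 -> D
Bits 0 -> D


Decoded message: FFDD


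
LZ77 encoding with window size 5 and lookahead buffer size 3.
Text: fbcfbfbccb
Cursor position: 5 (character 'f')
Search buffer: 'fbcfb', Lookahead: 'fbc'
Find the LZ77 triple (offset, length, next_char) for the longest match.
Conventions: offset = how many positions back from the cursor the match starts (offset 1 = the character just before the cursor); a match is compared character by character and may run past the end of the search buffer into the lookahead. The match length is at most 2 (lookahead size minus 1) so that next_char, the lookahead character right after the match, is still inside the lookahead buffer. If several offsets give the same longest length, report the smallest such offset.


Try each offset into the search buffer:
  offset=1 (pos 4, char 'b'): match length 0
  offset=2 (pos 3, char 'f'): match length 2
  offset=3 (pos 2, char 'c'): match length 0
  offset=4 (pos 1, char 'b'): match length 0
  offset=5 (pos 0, char 'f'): match length 2
Longest match has length 2, found at offsets 2, 5; take the smallest, offset 2.
next_char = character at position 5 + 2 = 7 -> 'c'

Best match: offset=2, length=2 (matching 'fb' starting at position 3)
LZ77 triple: (2, 2, 'c')


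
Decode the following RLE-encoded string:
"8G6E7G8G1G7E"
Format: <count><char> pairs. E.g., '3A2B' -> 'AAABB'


Expanding each <count><char> pair:
  8G -> 'GGGGGGGG'
  6E -> 'EEEEEE'
  7G -> 'GGGGGGG'
  8G -> 'GGGGGGGG'
  1G -> 'G'
  7E -> 'EEEEEEE'

Decoded = GGGGGGGGEEEEEEGGGGGGGGGGGGGGGGEEEEEEE


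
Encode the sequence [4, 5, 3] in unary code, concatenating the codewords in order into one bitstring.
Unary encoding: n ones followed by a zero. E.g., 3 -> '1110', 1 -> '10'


Encode each number as n ones followed by a terminating 0:
  4 -> 11110 (5 bits)
  5 -> 111110 (6 bits)
  3 -> 1110 (4 bits)
Total length = 5 + 6 + 4 = 15 bits.

Unary([4, 5, 3]) = 111101111101110 (15 bits)


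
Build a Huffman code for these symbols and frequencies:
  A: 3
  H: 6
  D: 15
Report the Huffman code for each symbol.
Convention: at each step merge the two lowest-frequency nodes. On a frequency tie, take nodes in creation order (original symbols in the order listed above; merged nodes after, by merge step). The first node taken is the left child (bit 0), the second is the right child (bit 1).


Huffman tree construction:
Step 1: Merge A(3) + H(6) = 9
Step 2: Merge (A+H)(9) + D(15) = 24
Read each symbol's code off the tree from the root (left child = 0, right child = 1).

Codes:
  A: 00 (length 2)
  H: 01 (length 2)
  D: 1 (length 1)
Average code length: 33/24 = 1.3750 bits/symbol


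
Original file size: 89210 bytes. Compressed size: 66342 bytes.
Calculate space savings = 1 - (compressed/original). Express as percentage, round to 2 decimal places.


ratio = compressed/original = 66342/89210 = 0.743661
savings = 1 - ratio = 1 - 0.743661 = 0.256339
as a percentage: 0.256339 * 100 = 25.63%

Space savings = 1 - 66342/89210 = 25.63%


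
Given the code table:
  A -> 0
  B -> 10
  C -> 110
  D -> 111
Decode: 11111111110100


Decoding:
111 -> D
111 -> D
111 -> D
10 -> B
10 -> B
0 -> A


Result: DDDBBA


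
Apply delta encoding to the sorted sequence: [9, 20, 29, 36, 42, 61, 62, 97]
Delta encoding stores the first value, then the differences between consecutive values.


First value: 9
Deltas:
  20 - 9 = 11
  29 - 20 = 9
  36 - 29 = 7
  42 - 36 = 6
  61 - 42 = 19
  62 - 61 = 1
  97 - 62 = 35


Delta encoded: [9, 11, 9, 7, 6, 19, 1, 35]


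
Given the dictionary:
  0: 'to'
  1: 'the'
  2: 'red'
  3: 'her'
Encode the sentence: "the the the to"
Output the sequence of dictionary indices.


Look up each word in the dictionary:
  'the' -> 1
  'the' -> 1
  'the' -> 1
  'to' -> 0

Encoded: [1, 1, 1, 0]


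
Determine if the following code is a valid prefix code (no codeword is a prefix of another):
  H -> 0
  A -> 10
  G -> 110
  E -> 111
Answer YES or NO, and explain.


Checking each pair (does one codeword prefix another?):
  H='0' vs A='10': no prefix
  H='0' vs G='110': no prefix
  H='0' vs E='111': no prefix
  A='10' vs H='0': no prefix
  A='10' vs G='110': no prefix
  A='10' vs E='111': no prefix
  G='110' vs H='0': no prefix
  G='110' vs A='10': no prefix
  G='110' vs E='111': no prefix
  E='111' vs H='0': no prefix
  E='111' vs A='10': no prefix
  E='111' vs G='110': no prefix
No violation found over all pairs.

YES -- this is a valid prefix code. No codeword is a prefix of any other codeword.


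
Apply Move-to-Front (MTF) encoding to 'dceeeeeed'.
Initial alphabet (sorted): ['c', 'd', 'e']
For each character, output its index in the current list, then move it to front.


MTF encoding:
'd': index 1 in ['c', 'd', 'e'] -> ['d', 'c', 'e']
'c': index 1 in ['d', 'c', 'e'] -> ['c', 'd', 'e']
'e': index 2 in ['c', 'd', 'e'] -> ['e', 'c', 'd']
'e': index 0 in ['e', 'c', 'd'] -> ['e', 'c', 'd']
'e': index 0 in ['e', 'c', 'd'] -> ['e', 'c', 'd']
'e': index 0 in ['e', 'c', 'd'] -> ['e', 'c', 'd']
'e': index 0 in ['e', 'c', 'd'] -> ['e', 'c', 'd']
'e': index 0 in ['e', 'c', 'd'] -> ['e', 'c', 'd']
'd': index 2 in ['e', 'c', 'd'] -> ['d', 'e', 'c']


Output: [1, 1, 2, 0, 0, 0, 0, 0, 2]


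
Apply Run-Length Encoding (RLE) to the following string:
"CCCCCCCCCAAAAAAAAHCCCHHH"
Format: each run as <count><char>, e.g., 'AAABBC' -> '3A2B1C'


Scanning runs left to right:
  i=0: run of 'C' x 9 -> '9C'
  i=9: run of 'A' x 8 -> '8A'
  i=17: run of 'H' x 1 -> '1H'
  i=18: run of 'C' x 3 -> '3C'
  i=21: run of 'H' x 3 -> '3H'

RLE = 9C8A1H3C3H


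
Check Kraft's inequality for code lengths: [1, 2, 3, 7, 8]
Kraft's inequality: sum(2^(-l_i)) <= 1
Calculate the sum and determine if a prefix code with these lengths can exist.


Sum = 2^(-1) + 2^(-2) + 2^(-3) + 2^(-7) + 2^(-8)
    = 0.5 + 0.25 + 0.125 + 0.0078125 + 0.00390625
    = 227/256 = 0.88671875
Since 0.88671875 <= 1, Kraft's inequality IS satisfied.
A prefix code with these lengths CAN exist.

Kraft sum = 0.88671875. Satisfied.


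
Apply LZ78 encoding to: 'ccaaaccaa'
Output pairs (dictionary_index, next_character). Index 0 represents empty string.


LZ78 encoding steps:
Dictionary: {0: ''}
Step 1: w='' (idx 0), next='c' -> output (0, 'c'), add 'c' as idx 1
Step 2: w='c' (idx 1), next='a' -> output (1, 'a'), add 'ca' as idx 2
Step 3: w='' (idx 0), next='a' -> output (0, 'a'), add 'a' as idx 3
Step 4: w='a' (idx 3), next='c' -> output (3, 'c'), add 'ac' as idx 4
Step 5: w='ca' (idx 2), next='a' -> output (2, 'a'), add 'caa' as idx 5


Encoded: [(0, 'c'), (1, 'a'), (0, 'a'), (3, 'c'), (2, 'a')]


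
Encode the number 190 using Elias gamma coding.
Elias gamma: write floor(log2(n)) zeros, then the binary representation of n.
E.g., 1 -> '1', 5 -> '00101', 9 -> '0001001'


num_bits = floor(log2(190)) + 1 = 8
leading_zeros = num_bits - 1 = 7
binary(190) = 10111110

Elias gamma(190) = '0000000' + '10111110' = 000000010111110 (15 bits)


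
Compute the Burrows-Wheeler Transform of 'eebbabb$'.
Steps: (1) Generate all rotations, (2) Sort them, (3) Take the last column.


Rotations (sorted):
  0: $eebbabb -> last char: b
  1: abb$eebb -> last char: b
  2: b$eebbab -> last char: b
  3: babb$eeb -> last char: b
  4: bb$eebba -> last char: a
  5: bbabb$ee -> last char: e
  6: ebbabb$e -> last char: e
  7: eebbabb$ -> last char: $


BWT = bbbbaee$


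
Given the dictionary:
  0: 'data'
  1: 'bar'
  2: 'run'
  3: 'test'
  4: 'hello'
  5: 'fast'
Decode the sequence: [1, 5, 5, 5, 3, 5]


Look up each index in the dictionary:
  1 -> 'bar'
  5 -> 'fast'
  5 -> 'fast'
  5 -> 'fast'
  3 -> 'test'
  5 -> 'fast'

Decoded: "bar fast fast fast test fast"


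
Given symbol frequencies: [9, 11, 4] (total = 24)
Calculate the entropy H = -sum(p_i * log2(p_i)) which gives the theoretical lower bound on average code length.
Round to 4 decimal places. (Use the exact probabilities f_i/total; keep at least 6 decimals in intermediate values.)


Per-symbol terms -p_i * log2(p_i) with p_i = f_i/24:
  p = 9/24 = 0.375000: log2(p) = -1.415037, -p*log2(p) = 0.530639
  p = 11/24 = 0.458333: log2(p) = -1.125531, -p*log2(p) = 0.515868
  p = 4/24 = 0.166667: log2(p) = -2.584963, -p*log2(p) = 0.430827
H = 0.530639 + 0.515868 + 0.430827 = 1.477334

H = 1.4773 bits/symbol


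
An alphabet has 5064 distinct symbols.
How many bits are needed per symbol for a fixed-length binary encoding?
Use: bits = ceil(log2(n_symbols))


log2(5064) = 12.3061
Bracket: 2^12 = 4096 < 5064 <= 2^13 = 8192
So ceil(log2(5064)) = 13

bits = ceil(log2(5064)) = ceil(12.3061) = 13 bits


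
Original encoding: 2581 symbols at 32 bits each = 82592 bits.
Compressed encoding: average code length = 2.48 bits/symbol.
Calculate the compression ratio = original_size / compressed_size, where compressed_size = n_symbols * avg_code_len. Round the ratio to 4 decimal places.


original_size = n_symbols * orig_bits = 2581 * 32 = 82592 bits
compressed_size = n_symbols * avg_code_len = 2581 * 2.48 = 6400.88 bits
ratio = original_size / compressed_size = 82592 / 6400.88 = 12.9032

Compression ratio = 12.9032


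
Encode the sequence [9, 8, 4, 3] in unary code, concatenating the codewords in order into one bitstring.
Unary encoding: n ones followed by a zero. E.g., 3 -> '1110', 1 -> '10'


Encode each number as n ones followed by a terminating 0:
  9 -> 1111111110 (10 bits)
  8 -> 111111110 (9 bits)
  4 -> 11110 (5 bits)
  3 -> 1110 (4 bits)
Total length = 10 + 9 + 5 + 4 = 28 bits.

Unary([9, 8, 4, 3]) = 1111111110111111110111101110 (28 bits)


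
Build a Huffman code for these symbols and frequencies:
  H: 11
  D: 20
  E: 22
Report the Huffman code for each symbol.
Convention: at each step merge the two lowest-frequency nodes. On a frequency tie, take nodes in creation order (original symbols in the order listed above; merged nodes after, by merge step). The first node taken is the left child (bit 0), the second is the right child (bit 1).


Huffman tree construction:
Step 1: Merge H(11) + D(20) = 31
Step 2: Merge E(22) + (H+D)(31) = 53
Read each symbol's code off the tree from the root (left child = 0, right child = 1).

Codes:
  H: 10 (length 2)
  D: 11 (length 2)
  E: 0 (length 1)
Average code length: 84/53 = 1.5849 bits/symbol


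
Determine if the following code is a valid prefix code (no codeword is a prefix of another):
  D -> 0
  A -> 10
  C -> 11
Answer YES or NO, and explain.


Checking each pair (does one codeword prefix another?):
  D='0' vs A='10': no prefix
  D='0' vs C='11': no prefix
  A='10' vs D='0': no prefix
  A='10' vs C='11': no prefix
  C='11' vs D='0': no prefix
  C='11' vs A='10': no prefix
No violation found over all pairs.

YES -- this is a valid prefix code. No codeword is a prefix of any other codeword.


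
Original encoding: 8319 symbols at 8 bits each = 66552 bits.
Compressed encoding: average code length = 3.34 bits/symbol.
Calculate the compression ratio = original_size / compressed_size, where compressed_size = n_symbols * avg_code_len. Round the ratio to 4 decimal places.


original_size = n_symbols * orig_bits = 8319 * 8 = 66552 bits
compressed_size = n_symbols * avg_code_len = 8319 * 3.34 = 27785.46 bits
ratio = original_size / compressed_size = 66552 / 27785.46 = 2.3952

Compression ratio = 2.3952


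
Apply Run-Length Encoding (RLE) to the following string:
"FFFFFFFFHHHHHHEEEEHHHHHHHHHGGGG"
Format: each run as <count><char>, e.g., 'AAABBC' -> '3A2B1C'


Scanning runs left to right:
  i=0: run of 'F' x 8 -> '8F'
  i=8: run of 'H' x 6 -> '6H'
  i=14: run of 'E' x 4 -> '4E'
  i=18: run of 'H' x 9 -> '9H'
  i=27: run of 'G' x 4 -> '4G'

RLE = 8F6H4E9H4G


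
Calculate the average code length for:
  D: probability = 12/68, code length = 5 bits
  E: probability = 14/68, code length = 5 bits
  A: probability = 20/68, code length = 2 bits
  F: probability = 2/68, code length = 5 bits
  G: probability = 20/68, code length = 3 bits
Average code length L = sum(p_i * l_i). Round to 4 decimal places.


Weighted contributions p_i * l_i:
  D: (12/68) * 5 = 60/68
  E: (14/68) * 5 = 70/68
  A: (20/68) * 2 = 40/68
  F: (2/68) * 5 = 10/68
  G: (20/68) * 3 = 60/68
Sum = (60 + 70 + 40 + 10 + 60)/68 = 240/68

L = 240/68 = 3.5294 bits/symbol


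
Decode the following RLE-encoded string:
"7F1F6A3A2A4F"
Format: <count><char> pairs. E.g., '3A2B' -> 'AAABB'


Expanding each <count><char> pair:
  7F -> 'FFFFFFF'
  1F -> 'F'
  6A -> 'AAAAAA'
  3A -> 'AAA'
  2A -> 'AA'
  4F -> 'FFFF'

Decoded = FFFFFFFFAAAAAAAAAAAFFFF


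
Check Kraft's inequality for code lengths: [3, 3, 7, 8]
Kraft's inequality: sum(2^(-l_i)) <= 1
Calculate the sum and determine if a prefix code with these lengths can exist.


Sum = 2^(-3) + 2^(-3) + 2^(-7) + 2^(-8)
    = 0.125 + 0.125 + 0.0078125 + 0.00390625
    = 67/256 = 0.26171875
Since 0.26171875 <= 1, Kraft's inequality IS satisfied.
A prefix code with these lengths CAN exist.

Kraft sum = 0.26171875. Satisfied.


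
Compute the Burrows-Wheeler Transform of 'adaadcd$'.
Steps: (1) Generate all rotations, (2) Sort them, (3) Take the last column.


Rotations (sorted):
  0: $adaadcd -> last char: d
  1: aadcd$ad -> last char: d
  2: adaadcd$ -> last char: $
  3: adcd$ada -> last char: a
  4: cd$adaad -> last char: d
  5: d$adaadc -> last char: c
  6: daadcd$a -> last char: a
  7: dcd$adaa -> last char: a


BWT = dd$adcaa


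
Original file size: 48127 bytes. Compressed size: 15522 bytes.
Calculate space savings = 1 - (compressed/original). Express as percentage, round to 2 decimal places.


ratio = compressed/original = 15522/48127 = 0.322522
savings = 1 - ratio = 1 - 0.322522 = 0.677478
as a percentage: 0.677478 * 100 = 67.75%

Space savings = 1 - 15522/48127 = 67.75%


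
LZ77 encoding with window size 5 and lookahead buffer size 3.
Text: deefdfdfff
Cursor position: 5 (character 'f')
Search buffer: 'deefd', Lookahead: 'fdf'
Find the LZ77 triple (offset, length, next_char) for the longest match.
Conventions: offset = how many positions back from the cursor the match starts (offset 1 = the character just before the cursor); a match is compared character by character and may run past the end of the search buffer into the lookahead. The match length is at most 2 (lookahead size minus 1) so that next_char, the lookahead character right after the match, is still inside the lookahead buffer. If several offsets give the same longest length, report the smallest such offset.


Try each offset into the search buffer:
  offset=1 (pos 4, char 'd'): match length 0
  offset=2 (pos 3, char 'f'): match length 2
  offset=3 (pos 2, char 'e'): match length 0
  offset=4 (pos 1, char 'e'): match length 0
  offset=5 (pos 0, char 'd'): match length 0
Longest match has length 2 at offset 2.
next_char = character at position 5 + 2 = 7 -> 'f'

Best match: offset=2, length=2 (matching 'fd' starting at position 3)
LZ77 triple: (2, 2, 'f')


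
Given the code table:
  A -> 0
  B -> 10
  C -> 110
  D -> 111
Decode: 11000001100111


Decoding:
110 -> C
0 -> A
0 -> A
0 -> A
0 -> A
110 -> C
0 -> A
111 -> D


Result: CAAAACAD


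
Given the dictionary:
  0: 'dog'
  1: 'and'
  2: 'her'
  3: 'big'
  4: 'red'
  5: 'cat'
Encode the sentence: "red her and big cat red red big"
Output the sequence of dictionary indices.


Look up each word in the dictionary:
  'red' -> 4
  'her' -> 2
  'and' -> 1
  'big' -> 3
  'cat' -> 5
  'red' -> 4
  'red' -> 4
  'big' -> 3

Encoded: [4, 2, 1, 3, 5, 4, 4, 3]


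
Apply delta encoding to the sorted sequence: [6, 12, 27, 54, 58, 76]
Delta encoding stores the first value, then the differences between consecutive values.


First value: 6
Deltas:
  12 - 6 = 6
  27 - 12 = 15
  54 - 27 = 27
  58 - 54 = 4
  76 - 58 = 18


Delta encoded: [6, 6, 15, 27, 4, 18]


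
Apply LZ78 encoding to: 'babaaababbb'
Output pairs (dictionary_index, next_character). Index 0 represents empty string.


LZ78 encoding steps:
Dictionary: {0: ''}
Step 1: w='' (idx 0), next='b' -> output (0, 'b'), add 'b' as idx 1
Step 2: w='' (idx 0), next='a' -> output (0, 'a'), add 'a' as idx 2
Step 3: w='b' (idx 1), next='a' -> output (1, 'a'), add 'ba' as idx 3
Step 4: w='a' (idx 2), next='a' -> output (2, 'a'), add 'aa' as idx 4
Step 5: w='ba' (idx 3), next='b' -> output (3, 'b'), add 'bab' as idx 5
Step 6: w='b' (idx 1), next='b' -> output (1, 'b'), add 'bb' as idx 6


Encoded: [(0, 'b'), (0, 'a'), (1, 'a'), (2, 'a'), (3, 'b'), (1, 'b')]


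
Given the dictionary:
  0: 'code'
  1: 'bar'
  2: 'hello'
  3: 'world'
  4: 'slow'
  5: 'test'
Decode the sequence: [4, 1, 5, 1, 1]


Look up each index in the dictionary:
  4 -> 'slow'
  1 -> 'bar'
  5 -> 'test'
  1 -> 'bar'
  1 -> 'bar'

Decoded: "slow bar test bar bar"


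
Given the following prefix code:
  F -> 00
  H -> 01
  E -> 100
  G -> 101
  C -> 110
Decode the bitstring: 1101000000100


Decoding step by step:
Bits 110 -> C
Bits 100 -> E
Bits 00 -> F
Bits 00 -> F
Bits 100 -> E


Decoded message: CEFFE


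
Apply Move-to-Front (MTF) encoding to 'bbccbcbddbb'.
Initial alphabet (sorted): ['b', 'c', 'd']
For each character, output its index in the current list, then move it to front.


MTF encoding:
'b': index 0 in ['b', 'c', 'd'] -> ['b', 'c', 'd']
'b': index 0 in ['b', 'c', 'd'] -> ['b', 'c', 'd']
'c': index 1 in ['b', 'c', 'd'] -> ['c', 'b', 'd']
'c': index 0 in ['c', 'b', 'd'] -> ['c', 'b', 'd']
'b': index 1 in ['c', 'b', 'd'] -> ['b', 'c', 'd']
'c': index 1 in ['b', 'c', 'd'] -> ['c', 'b', 'd']
'b': index 1 in ['c', 'b', 'd'] -> ['b', 'c', 'd']
'd': index 2 in ['b', 'c', 'd'] -> ['d', 'b', 'c']
'd': index 0 in ['d', 'b', 'c'] -> ['d', 'b', 'c']
'b': index 1 in ['d', 'b', 'c'] -> ['b', 'd', 'c']
'b': index 0 in ['b', 'd', 'c'] -> ['b', 'd', 'c']


Output: [0, 0, 1, 0, 1, 1, 1, 2, 0, 1, 0]


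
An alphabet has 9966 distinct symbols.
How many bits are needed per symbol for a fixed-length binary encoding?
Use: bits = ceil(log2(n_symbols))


log2(9966) = 13.2828
Bracket: 2^13 = 8192 < 9966 <= 2^14 = 16384
So ceil(log2(9966)) = 14

bits = ceil(log2(9966)) = ceil(13.2828) = 14 bits


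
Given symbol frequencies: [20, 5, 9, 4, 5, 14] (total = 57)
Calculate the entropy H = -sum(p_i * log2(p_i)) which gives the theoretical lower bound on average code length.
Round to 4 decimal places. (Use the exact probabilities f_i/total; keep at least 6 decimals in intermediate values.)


Per-symbol terms -p_i * log2(p_i) with p_i = f_i/57:
  p = 20/57 = 0.350877: log2(p) = -1.510962, -p*log2(p) = 0.530162
  p = 5/57 = 0.087719: log2(p) = -3.510962, -p*log2(p) = 0.307979
  p = 9/57 = 0.157895: log2(p) = -2.662965, -p*log2(p) = 0.420468
  p = 4/57 = 0.070175: log2(p) = -3.832890, -p*log2(p) = 0.268975
  p = 5/57 = 0.087719: log2(p) = -3.510962, -p*log2(p) = 0.307979
  p = 14/57 = 0.245614: log2(p) = -2.025535, -p*log2(p) = 0.497500
H = 0.530162 + 0.307979 + 0.420468 + 0.268975 + 0.307979 + 0.497500 = 2.333063

H = 2.3331 bits/symbol
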